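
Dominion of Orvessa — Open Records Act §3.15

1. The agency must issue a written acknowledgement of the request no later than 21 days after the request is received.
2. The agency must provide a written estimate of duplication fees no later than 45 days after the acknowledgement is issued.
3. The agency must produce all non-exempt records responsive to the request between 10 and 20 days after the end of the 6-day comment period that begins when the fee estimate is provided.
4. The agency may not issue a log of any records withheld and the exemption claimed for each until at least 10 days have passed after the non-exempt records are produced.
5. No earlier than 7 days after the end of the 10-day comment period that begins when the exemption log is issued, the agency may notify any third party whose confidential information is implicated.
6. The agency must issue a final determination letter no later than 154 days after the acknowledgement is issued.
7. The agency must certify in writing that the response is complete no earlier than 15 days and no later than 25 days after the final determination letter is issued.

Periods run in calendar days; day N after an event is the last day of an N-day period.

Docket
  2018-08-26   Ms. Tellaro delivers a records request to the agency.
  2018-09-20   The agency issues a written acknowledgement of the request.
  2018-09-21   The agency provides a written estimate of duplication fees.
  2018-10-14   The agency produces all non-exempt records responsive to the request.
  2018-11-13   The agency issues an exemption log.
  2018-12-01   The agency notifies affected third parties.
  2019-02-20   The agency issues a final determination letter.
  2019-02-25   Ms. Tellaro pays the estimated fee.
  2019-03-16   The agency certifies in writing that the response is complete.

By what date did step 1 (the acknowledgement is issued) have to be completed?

Step 1 runs from 2018-08-26, when the request is received. 21 days after 2018-08-26 is 2018-09-16.

2018-09-16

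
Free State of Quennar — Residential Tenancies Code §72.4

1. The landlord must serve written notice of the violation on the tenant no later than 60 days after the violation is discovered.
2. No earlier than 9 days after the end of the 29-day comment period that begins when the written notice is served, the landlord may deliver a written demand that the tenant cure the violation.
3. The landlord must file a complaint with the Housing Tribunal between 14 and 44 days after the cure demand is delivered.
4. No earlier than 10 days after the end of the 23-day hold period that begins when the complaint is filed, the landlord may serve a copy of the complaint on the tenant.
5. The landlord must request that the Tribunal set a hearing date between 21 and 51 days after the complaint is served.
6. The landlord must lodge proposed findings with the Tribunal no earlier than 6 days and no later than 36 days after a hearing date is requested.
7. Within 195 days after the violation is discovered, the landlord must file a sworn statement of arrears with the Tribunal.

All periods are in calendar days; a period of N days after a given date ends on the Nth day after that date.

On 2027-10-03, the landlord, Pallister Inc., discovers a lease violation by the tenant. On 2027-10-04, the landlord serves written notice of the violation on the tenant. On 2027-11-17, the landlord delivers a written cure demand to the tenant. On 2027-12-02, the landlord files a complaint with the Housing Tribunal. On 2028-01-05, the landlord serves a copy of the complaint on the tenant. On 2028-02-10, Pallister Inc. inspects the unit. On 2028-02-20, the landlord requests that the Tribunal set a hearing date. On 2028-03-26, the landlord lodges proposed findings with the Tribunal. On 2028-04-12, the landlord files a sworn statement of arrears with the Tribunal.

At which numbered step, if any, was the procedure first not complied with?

(1) due by 2027-10-03 + 60 days = 2027-12-02; 2027-10-04 is within that limit.
(2) permitted from 2027-11-02 + 9 days = 2027-11-11 onward; 2027-11-17 is on or after that date.
(3) the permitted window runs from 2027-11-17 + 14 = 2027-12-01 to 2027-11-17 + 44 = 2027-12-31; 2027-12-02 falls inside that range.
(4) permitted from 2027-12-25 + 10 days = 2028-01-04 onward; done 2028-01-05, after the minimum wait.
(5) the permitted window runs from 2028-01-05 + 21 = 2028-01-26 to 2028-01-05 + 51 = 2028-02-25; done 2028-02-20, which is between those dates.
(6) the permitted window runs from 2028-02-20 + 6 = 2028-02-26 to 2028-02-20 + 36 = 2028-03-27; 2028-03-26 falls inside that range.
(7) due by 2027-10-03 + 195 days = 2028-04-15; done 2028-04-12 — timely.

None — every step was satisfied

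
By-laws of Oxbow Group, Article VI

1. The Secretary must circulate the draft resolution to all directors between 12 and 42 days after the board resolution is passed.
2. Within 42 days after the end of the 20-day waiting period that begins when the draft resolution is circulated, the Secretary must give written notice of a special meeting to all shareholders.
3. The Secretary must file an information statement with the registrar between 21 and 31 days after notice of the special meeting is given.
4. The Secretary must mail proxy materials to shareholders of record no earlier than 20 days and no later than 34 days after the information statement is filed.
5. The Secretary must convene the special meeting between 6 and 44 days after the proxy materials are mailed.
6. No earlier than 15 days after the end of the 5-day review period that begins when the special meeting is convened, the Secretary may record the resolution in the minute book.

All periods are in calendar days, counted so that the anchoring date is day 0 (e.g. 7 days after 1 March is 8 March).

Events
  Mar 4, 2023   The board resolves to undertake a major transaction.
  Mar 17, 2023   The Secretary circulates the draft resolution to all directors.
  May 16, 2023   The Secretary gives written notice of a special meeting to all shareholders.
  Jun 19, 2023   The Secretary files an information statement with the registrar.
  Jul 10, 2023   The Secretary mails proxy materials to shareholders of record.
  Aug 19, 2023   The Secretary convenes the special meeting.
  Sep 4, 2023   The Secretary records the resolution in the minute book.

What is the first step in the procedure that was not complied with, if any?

Step 3

Step 1: the window is 12–42 days after Mar 4, 2023 (when the board resolution is passed), so Mar 16, 2023 through Apr 15, 2023; done Mar 17, 2023, which is between those dates.
Step 2: 42 days after Apr 6, 2023 (end of the 20-day waiting period, which began when the draft resolution is circulated on Mar 17, 2023) is May 18, 2023; completed May 16, 2023, before the deadline.
Step 3: the window is 21–31 days after May 16, 2023 (when notice of the special meeting is given), so Jun 6, 2023 through Jun 16, 2023; done Jun 19, 2023 — 3 days after the window closed.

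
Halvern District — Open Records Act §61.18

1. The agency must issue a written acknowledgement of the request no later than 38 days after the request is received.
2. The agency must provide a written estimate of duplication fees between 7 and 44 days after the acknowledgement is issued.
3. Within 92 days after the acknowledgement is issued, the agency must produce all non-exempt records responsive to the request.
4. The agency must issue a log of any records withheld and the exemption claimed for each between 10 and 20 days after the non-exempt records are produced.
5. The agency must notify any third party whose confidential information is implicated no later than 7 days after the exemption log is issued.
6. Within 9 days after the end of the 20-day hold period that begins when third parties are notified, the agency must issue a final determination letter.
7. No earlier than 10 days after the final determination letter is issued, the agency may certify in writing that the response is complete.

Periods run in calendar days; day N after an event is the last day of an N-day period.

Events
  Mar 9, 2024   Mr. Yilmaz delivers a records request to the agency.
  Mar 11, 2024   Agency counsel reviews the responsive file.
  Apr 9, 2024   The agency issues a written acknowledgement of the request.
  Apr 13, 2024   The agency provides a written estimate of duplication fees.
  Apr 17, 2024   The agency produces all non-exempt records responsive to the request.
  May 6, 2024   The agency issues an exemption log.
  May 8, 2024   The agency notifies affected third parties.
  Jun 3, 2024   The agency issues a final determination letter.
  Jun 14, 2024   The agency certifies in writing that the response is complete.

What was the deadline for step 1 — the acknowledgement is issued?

Step 1 runs from Mar 9, 2024, when the request is received. 38 days after Mar 9, 2024 is Apr 16, 2024.

Apr 16, 2024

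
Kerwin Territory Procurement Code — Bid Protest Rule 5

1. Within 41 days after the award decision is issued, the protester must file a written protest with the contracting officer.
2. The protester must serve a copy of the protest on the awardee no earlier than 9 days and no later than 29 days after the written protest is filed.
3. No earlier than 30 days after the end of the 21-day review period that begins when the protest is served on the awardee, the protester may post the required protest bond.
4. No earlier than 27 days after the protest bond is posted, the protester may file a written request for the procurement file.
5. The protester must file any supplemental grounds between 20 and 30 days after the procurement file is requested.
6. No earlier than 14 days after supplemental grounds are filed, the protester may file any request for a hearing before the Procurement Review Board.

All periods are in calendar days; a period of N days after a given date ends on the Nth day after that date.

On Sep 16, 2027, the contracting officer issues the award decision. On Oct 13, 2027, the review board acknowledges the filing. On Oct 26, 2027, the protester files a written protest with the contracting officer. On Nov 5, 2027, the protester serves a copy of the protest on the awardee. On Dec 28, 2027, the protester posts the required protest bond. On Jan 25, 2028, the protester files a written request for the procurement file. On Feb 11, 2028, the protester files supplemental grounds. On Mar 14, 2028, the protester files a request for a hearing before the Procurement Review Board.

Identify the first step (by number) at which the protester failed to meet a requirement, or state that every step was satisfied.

Step 1 — counting 41 days from Sep 16, 2027 (when the award decision is issued) gives a deadline of Oct 27, 2027; completed Oct 26, 2027, before the deadline.
Step 2 — 9 and 29 days from Oct 26, 2027 (when the written protest is filed) are Nov 4, 2027 and Nov 24, 2027 respectively; Nov 5, 2027 falls inside that range.
Step 3 — must wait 30 days from Nov 26, 2027 (end of the 21-day review period, which began when the protest is served on the awardee on Nov 5, 2027), so not before Dec 26, 2027; Dec 28, 2027 is on or after that date.
Step 4 — must wait 27 days from Dec 28, 2027 (when the protest bond is posted), so not before Jan 24, 2028; done Jan 25, 2028 — permitted.
Step 5 — 20 and 30 days from Jan 25, 2028 (when the procurement file is requested) are Feb 14, 2028 and Feb 24, 2028 respectively; done Feb 11, 2028 — 3 days before the window opened.
The analysis stops there.

Step 5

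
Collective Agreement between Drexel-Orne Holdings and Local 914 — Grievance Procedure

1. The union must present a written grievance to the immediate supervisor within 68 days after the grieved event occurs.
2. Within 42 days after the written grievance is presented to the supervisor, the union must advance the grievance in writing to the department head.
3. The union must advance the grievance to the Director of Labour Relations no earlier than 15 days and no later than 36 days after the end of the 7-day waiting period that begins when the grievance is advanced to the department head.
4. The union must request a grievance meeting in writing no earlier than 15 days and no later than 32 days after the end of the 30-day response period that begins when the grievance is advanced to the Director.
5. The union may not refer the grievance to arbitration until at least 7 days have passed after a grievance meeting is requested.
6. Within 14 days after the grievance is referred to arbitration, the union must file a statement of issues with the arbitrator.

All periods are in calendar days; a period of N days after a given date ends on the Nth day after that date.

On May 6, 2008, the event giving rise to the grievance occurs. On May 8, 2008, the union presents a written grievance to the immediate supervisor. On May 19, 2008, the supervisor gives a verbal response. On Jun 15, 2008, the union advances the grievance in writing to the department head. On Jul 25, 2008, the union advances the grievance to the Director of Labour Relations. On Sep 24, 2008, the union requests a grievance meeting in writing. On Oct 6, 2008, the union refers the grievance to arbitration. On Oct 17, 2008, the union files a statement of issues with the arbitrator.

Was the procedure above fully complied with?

Yes

Step 1 — counting 68 days from May 6, 2008 (when the grieved event occurs) gives a deadline of Jul 13, 2008; done May 8, 2008 — timely.
Step 2 — counting 42 days from May 8, 2008 (when the written grievance is presented to the supervisor) gives a deadline of Jun 19, 2008; completed Jun 15, 2008, before the deadline.
Step 3 — 15 and 36 days from Jun 22, 2008 (end of the 7-day waiting period, which began when the grievance is advanced to the department head on Jun 15, 2008) are Jul 7, 2008 and Jul 28, 2008 respectively; done Jul 25, 2008, which is between those dates.
Step 4 — 15 and 32 days from Aug 24, 2008 (end of the 30-day response period, which began when the grievance is advanced to the Director on Jul 25, 2008) are Sep 8, 2008 and Sep 25, 2008 respectively; done Sep 24, 2008, which is between those dates.
Step 5 — must wait 7 days from Sep 24, 2008 (when a grievance meeting is requested), so not before Oct 1, 2008; Oct 6, 2008 is on or after that date.
Step 6 — counting 14 days from Oct 6, 2008 (when the grievance is referred to arbitration) gives a deadline of Oct 20, 2008; Oct 17, 2008 is within that limit.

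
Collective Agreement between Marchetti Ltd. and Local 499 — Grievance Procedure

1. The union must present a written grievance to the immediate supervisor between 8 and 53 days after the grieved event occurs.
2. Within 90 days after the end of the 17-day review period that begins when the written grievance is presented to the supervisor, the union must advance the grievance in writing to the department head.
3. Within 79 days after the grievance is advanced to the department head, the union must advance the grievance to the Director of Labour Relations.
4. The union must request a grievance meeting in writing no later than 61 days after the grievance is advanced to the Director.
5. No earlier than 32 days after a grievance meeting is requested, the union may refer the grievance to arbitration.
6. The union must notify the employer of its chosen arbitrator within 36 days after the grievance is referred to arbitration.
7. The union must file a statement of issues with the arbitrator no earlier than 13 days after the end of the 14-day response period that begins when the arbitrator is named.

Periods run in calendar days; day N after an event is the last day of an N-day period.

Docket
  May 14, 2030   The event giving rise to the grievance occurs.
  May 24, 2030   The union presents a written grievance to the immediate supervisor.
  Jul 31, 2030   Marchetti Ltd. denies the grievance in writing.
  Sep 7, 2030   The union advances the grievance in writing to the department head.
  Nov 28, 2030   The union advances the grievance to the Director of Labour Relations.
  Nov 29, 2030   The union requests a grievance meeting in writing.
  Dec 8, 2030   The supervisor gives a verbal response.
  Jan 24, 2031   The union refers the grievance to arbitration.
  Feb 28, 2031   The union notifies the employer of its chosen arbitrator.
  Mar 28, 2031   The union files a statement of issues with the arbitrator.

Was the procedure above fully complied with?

No

Step 1: the window is 8–53 days after May 14, 2030 (when the grieved event occurs), so May 22, 2030 through Jul 6, 2030; done May 24, 2030, which is between those dates.
Step 2: 90 days after Jun 10, 2030 (end of the 17-day review period, which began when the written grievance is presented to the supervisor on May 24, 2030) is Sep 8, 2030; completed Sep 7, 2030, before the deadline.
Step 3: 79 days after Sep 7, 2030 (when the grievance is advanced to the department head) is Nov 25, 2030; not done until Nov 28, 2030, 3 days after the deadline.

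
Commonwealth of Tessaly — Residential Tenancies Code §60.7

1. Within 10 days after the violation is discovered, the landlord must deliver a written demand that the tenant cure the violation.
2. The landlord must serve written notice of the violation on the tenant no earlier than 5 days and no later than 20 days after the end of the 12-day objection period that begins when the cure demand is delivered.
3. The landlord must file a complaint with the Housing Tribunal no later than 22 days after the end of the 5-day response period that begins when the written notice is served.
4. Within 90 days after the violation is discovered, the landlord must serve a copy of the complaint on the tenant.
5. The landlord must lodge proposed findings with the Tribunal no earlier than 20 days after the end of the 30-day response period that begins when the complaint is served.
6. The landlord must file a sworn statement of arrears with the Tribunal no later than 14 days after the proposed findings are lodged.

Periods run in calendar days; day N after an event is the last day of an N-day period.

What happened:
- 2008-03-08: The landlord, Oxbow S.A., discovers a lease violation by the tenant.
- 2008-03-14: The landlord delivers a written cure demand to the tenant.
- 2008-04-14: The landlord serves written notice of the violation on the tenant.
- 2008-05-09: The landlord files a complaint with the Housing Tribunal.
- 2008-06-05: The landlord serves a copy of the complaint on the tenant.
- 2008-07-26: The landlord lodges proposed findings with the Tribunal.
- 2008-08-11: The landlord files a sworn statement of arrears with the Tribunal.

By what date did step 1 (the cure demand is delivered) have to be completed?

2008-03-18

Step 1 runs from 2008-03-08, when the violation is discovered. 10 days after 2008-03-08 is 2008-03-18.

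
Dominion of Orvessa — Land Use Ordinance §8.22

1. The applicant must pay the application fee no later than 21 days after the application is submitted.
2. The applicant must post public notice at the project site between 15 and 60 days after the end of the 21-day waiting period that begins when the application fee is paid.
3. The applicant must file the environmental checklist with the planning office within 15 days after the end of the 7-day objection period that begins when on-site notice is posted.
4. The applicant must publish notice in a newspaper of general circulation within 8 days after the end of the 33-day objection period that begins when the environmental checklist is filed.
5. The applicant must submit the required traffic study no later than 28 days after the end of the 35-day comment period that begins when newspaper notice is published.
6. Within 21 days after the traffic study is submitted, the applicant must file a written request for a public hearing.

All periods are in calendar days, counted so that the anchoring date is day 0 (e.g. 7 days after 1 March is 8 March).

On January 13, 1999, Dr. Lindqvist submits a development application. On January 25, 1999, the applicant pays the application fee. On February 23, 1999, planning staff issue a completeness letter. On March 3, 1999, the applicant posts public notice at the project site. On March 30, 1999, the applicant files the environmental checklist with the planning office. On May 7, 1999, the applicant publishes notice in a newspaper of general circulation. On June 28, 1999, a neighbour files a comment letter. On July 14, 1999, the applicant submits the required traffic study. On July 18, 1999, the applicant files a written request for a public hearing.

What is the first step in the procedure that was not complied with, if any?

Step 3

Step 1: 21 days after January 13, 1999 (when the application is submitted) is February 3, 1999; done January 25, 1999 — timely.
Step 2: the window is 15–60 days after February 15, 1999 (end of the 21-day waiting period, which began when the application fee is paid on January 25, 1999), so March 2, 1999 through April 16, 1999; done March 3, 1999 — within the window.
Step 3: 15 days after March 10, 1999 (end of the 7-day objection period, which began when on-site notice is posted on March 3, 1999) is March 25, 1999; done March 30, 1999 — 5 days late.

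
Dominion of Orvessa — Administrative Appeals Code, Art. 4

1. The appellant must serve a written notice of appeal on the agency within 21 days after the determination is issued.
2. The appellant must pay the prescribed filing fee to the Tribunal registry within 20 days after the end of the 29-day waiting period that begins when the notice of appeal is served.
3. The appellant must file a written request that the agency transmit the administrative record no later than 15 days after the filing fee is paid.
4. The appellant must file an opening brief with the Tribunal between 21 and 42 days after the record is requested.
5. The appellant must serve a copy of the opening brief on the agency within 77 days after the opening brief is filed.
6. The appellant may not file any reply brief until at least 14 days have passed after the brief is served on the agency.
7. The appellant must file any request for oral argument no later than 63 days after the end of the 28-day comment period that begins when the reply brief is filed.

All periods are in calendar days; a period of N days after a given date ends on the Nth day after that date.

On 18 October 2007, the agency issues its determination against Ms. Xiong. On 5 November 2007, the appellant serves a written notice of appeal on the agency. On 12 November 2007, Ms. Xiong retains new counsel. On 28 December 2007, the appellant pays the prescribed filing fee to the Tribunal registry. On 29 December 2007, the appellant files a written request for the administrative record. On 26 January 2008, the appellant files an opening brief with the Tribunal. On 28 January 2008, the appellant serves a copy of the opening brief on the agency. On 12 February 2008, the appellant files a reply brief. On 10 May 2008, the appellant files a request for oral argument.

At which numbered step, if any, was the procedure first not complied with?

Step 2

Step 1 — counting 21 days from 18 October 2007 (when the determination is issued) gives a deadline of 8 November 2007; done 5 November 2007 — timely.
Step 2 — counting 20 days from 4 December 2007 (end of the 29-day waiting period, which began when the notice of appeal is served on 5 November 2007) gives a deadline of 24 December 2007; not done until 28 December 2007, 4 days after the deadline.
The analysis stops there.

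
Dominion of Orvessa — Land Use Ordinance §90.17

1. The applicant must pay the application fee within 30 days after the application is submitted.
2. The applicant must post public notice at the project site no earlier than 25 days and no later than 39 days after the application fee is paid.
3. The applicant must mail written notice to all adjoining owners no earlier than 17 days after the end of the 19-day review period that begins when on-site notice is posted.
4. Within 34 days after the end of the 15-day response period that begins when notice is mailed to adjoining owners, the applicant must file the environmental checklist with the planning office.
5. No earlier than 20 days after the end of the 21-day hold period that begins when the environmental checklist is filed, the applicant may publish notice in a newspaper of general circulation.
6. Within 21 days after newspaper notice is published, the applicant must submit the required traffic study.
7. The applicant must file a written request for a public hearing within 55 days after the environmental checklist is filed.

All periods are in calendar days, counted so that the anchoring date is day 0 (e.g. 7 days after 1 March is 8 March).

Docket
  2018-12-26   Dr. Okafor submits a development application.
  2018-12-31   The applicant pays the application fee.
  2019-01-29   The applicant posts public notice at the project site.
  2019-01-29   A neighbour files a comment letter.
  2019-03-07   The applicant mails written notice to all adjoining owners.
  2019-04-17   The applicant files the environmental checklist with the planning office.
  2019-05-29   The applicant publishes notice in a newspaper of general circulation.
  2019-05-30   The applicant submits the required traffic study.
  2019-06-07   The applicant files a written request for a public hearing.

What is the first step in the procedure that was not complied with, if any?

None — every step was satisfied

(1) due by 2018-12-26 + 30 days = 2019-01-25; completed 2018-12-31, before the deadline.
(2) the permitted window runs from 2018-12-31 + 25 = 2019-01-25 to 2018-12-31 + 39 = 2019-02-08; done 2019-01-29 — within the window.
(3) permitted from 2019-02-17 + 17 days = 2019-03-06 onward; 2019-03-07 is on or after that date.
(4) due by 2019-03-22 + 34 days = 2019-04-25; completed 2019-04-17, before the deadline.
(5) permitted from 2019-05-08 + 20 days = 2019-05-28 onward; 2019-05-29 is on or after that date.
(6) due by 2019-05-29 + 21 days = 2019-06-19; done 2019-05-30 — timely.
(7) due by 2019-04-17 + 55 days = 2019-06-11; done 2019-06-07 — timely.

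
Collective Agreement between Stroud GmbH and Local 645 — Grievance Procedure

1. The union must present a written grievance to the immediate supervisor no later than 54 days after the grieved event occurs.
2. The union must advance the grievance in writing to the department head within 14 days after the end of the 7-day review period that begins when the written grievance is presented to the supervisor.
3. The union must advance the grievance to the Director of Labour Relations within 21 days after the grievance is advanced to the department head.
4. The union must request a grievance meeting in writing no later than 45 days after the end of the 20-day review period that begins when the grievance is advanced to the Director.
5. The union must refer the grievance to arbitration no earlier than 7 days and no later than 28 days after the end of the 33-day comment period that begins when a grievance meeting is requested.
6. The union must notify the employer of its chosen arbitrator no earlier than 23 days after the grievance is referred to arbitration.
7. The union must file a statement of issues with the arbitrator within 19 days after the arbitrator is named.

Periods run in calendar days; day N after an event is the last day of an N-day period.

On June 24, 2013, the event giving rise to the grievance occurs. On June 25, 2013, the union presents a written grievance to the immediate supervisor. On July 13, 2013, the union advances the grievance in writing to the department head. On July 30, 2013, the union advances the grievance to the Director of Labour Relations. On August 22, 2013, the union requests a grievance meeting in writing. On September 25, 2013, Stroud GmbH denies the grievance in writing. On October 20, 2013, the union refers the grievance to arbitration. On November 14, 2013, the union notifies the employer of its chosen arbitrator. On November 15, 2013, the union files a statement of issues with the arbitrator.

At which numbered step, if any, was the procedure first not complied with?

Step 1 — counting 54 days from June 24, 2013 (when the grieved event occurs) gives a deadline of August 17, 2013; June 25, 2013 is within that limit.
Step 2 — counting 14 days from July 2, 2013 (end of the 7-day review period, which began when the written grievance is presented to the supervisor on June 25, 2013) gives a deadline of July 16, 2013; July 13, 2013 is within that limit.
Step 3 — counting 21 days from July 13, 2013 (when the grievance is advanced to the department head) gives a deadline of August 3, 2013; completed July 30, 2013, before the deadline.
Step 4 — counting 45 days from August 19, 2013 (end of the 20-day review period, which began when the grievance is advanced to the Director on July 30, 2013) gives a deadline of October 3, 2013; August 22, 2013 is within that limit.
Step 5 — 7 and 28 days from September 24, 2013 (end of the 33-day comment period, which began when a grievance meeting is requested on August 22, 2013) are October 1, 2013 and October 22, 2013 respectively; done October 20, 2013, which is between those dates.
Step 6 — must wait 23 days from October 20, 2013 (when the grievance is referred to arbitration), so not before November 12, 2013; done November 14, 2013 — permitted.
Step 7 — counting 19 days from November 14, 2013 (when the arbitrator is named) gives a deadline of December 3, 2013; November 15, 2013 is within that limit.

None — every step was satisfied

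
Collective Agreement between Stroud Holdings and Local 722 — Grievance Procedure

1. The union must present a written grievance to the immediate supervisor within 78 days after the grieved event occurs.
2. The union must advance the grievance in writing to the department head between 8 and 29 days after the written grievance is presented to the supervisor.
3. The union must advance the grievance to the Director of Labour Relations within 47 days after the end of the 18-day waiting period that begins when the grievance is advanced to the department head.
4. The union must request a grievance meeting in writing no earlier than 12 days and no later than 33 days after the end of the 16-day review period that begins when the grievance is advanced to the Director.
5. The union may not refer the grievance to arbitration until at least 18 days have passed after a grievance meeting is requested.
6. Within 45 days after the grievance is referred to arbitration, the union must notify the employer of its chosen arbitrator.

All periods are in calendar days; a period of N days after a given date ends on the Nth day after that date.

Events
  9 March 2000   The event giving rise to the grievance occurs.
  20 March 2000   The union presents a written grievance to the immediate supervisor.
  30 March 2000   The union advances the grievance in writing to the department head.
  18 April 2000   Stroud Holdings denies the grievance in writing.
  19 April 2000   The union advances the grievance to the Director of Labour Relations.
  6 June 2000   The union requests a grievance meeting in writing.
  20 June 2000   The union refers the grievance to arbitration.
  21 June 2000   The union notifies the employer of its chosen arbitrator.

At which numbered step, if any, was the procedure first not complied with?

Step 1 — counting 78 days from 9 March 2000 (when the grieved event occurs) gives a deadline of 26 May 2000; done 20 March 2000 — timely.
Step 2 — 8 and 29 days from 20 March 2000 (when the written grievance is presented to the supervisor) are 28 March 2000 and 18 April 2000 respectively; done 30 March 2000, which is between those dates.
Step 3 — counting 47 days from 17 April 2000 (end of the 18-day waiting period, which began when the grievance is advanced to the department head on 30 March 2000) gives a deadline of 3 June 2000; completed 19 April 2000, before the deadline.
Step 4 — 12 and 33 days from 5 May 2000 (end of the 16-day review period, which began when the grievance is advanced to the Director on 19 April 2000) are 17 May 2000 and 7 June 2000 respectively; 6 June 2000 falls inside that range.
Step 5 — must wait 18 days from 6 June 2000 (when a grievance meeting is requested), so not before 24 June 2000; 20 June 2000 is 4 days before the earliest permitted date.
That is the first point of non-compliance.

Step 5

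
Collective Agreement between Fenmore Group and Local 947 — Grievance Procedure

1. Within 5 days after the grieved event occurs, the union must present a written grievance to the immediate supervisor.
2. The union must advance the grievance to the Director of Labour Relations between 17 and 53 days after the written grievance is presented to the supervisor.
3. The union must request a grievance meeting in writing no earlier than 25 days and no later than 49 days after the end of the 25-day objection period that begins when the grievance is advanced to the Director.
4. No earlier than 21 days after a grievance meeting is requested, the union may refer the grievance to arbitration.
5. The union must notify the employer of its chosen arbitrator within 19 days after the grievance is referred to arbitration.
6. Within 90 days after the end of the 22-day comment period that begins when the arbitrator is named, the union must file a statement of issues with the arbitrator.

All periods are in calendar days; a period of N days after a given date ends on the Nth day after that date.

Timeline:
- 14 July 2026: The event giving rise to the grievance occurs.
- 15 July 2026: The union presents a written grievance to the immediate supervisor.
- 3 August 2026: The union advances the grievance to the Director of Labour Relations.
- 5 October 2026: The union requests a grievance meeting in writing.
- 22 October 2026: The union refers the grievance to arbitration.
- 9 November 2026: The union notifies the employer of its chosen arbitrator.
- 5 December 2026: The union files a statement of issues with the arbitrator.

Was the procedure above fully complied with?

Step 1 — counting 5 days from 14 July 2026 (when the grieved event occurs) gives a deadline of 19 July 2026; done 15 July 2026 — timely.
Step 2 — 17 and 53 days from 15 July 2026 (when the written grievance is presented to the supervisor) are 1 August 2026 and 6 September 2026 respectively; 3 August 2026 falls inside that range.
Step 3 — 25 and 49 days from 28 August 2026 (end of the 25-day objection period, which began when the grievance is advanced to the Director on 3 August 2026) are 22 September 2026 and 16 October 2026 respectively; done 5 October 2026, which is between those dates.
Step 4 — must wait 21 days from 5 October 2026 (when a grievance meeting is requested), so not before 26 October 2026; done 22 October 2026 — 4 days too early.
No need to go further; step 4 was not satisfied.

No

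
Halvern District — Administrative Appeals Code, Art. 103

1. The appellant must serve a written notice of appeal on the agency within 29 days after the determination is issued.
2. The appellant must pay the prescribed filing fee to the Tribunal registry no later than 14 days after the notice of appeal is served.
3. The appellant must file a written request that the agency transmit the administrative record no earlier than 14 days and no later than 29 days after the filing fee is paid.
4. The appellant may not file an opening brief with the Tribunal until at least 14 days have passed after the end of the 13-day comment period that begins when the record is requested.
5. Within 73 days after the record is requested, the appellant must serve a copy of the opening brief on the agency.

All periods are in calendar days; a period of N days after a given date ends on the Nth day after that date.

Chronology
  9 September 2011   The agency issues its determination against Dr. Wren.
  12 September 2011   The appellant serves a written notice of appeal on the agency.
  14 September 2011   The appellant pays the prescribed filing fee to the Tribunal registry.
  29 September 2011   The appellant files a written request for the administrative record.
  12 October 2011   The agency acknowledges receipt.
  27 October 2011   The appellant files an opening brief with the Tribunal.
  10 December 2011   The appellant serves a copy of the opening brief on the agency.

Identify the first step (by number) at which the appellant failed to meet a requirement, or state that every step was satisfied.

(1) due by 9 September 2011 + 29 days = 8 October 2011; completed 12 September 2011, before the deadline.
(2) due by 12 September 2011 + 14 days = 26 September 2011; 14 September 2011 is within that limit.
(3) the permitted window runs from 14 September 2011 + 14 = 28 September 2011 to 14 September 2011 + 29 = 13 October 2011; 29 September 2011 falls inside that range.
(4) permitted from 12 October 2011 + 14 days = 26 October 2011 onward; done 27 October 2011 — permitted.
(5) due by 29 September 2011 + 73 days = 11 December 2011; completed 10 December 2011, before the deadline.

None — every step was satisfied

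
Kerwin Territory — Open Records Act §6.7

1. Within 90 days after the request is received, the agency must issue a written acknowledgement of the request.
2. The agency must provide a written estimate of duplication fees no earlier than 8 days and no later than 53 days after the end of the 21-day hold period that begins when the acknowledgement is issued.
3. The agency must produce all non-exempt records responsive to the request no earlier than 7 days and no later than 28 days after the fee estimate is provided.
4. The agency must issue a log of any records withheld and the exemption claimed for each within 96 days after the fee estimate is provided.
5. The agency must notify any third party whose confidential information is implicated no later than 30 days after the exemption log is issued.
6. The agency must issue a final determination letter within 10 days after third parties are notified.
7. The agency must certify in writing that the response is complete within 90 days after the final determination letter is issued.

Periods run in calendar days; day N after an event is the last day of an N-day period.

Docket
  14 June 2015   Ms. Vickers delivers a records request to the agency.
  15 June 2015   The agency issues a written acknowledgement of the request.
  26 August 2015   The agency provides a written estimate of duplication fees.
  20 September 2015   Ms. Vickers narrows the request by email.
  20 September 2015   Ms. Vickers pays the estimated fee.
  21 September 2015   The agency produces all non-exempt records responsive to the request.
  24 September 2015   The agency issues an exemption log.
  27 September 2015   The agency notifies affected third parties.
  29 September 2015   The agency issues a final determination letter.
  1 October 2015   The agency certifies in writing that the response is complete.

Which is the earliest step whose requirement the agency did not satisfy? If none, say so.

None — every step was satisfied

Step 1 — counting 90 days from 14 June 2015 (when the request is received) gives a deadline of 12 September 2015; completed 15 June 2015, before the deadline.
Step 2 — 8 and 53 days from 6 July 2015 (end of the 21-day hold period, which began when the acknowledgement is issued on 15 June 2015) are 14 July 2015 and 28 August 2015 respectively; done 26 August 2015 — within the window.
Step 3 — 7 and 28 days from 26 August 2015 (when the fee estimate is provided) are 2 September 2015 and 23 September 2015 respectively; 21 September 2015 falls inside that range.
Step 4 — counting 96 days from 26 August 2015 (when the fee estimate is provided) gives a deadline of 30 November 2015; 24 September 2015 is within that limit.
Step 5 — counting 30 days from 24 September 2015 (when the exemption log is issued) gives a deadline of 24 October 2015; done 27 September 2015 — timely.
Step 6 — counting 10 days from 27 September 2015 (when third parties are notified) gives a deadline of 7 October 2015; completed 29 September 2015, before the deadline.
Step 7 — counting 90 days from 29 September 2015 (when the final determination letter is issued) gives a deadline of 28 December 2015; 1 October 2015 is within that limit.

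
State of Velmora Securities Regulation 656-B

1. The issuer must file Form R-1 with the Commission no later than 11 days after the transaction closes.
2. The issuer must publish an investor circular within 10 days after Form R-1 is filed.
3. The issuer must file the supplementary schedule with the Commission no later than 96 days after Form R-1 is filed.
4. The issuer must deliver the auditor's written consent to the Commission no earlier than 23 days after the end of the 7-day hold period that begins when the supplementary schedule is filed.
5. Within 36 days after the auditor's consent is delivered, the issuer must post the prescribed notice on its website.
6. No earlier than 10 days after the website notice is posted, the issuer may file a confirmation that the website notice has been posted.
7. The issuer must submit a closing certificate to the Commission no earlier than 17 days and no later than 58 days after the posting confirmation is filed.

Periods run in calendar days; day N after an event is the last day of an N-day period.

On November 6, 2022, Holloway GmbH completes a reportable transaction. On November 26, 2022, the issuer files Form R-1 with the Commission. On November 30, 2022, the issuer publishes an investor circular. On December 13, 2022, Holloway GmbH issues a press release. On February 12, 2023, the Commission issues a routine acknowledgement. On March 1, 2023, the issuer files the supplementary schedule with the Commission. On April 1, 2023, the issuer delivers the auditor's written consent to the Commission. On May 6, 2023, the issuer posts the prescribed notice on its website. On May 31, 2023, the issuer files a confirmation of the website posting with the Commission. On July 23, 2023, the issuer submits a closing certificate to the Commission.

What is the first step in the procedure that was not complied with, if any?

Step 1: 11 days after November 6, 2022 (when the transaction closes) is November 17, 2022; done November 26, 2022 — 9 days late.

Step 1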